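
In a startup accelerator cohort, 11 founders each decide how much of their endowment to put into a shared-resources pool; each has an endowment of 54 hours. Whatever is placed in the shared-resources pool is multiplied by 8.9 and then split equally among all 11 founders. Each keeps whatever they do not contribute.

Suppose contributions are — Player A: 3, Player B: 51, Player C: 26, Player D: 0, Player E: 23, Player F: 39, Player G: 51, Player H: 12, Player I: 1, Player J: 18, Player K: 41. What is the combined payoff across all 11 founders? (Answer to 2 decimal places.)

Total contributed: 3 + 51 + 26 + 0 + 23 + 39 + 51 + 12 + 1 + 18 + 41 = 265; total kept: 11 × 54 − 265 = 329.
The shared-resources pool pays out 8.9 × 265 = 2358.50 in aggregate.
Group total = 329 + 2358.50 = 2687.50.

2687.50 hours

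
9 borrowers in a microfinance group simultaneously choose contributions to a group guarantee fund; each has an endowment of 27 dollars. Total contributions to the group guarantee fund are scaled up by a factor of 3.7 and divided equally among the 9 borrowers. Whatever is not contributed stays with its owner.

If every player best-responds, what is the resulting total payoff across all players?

243.00 dollars

Each contributed unit returns 3.7/9 = 0.4111 to its contributor — below 1 — so contributing 0 is dominant for every player. At the Nash equilibrium everyone keeps their 27, and the group total is 9 × 27 = 243.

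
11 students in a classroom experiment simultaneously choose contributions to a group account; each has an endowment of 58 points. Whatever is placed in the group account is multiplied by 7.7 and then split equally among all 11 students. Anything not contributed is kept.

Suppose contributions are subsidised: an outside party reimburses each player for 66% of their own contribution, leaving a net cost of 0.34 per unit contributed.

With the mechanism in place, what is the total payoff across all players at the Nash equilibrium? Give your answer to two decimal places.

5333.68 points

Under the mechanism each unit contributed yields (7.7/11) / 0.34 = 2.0588 back to its contributor per unit of net cost, which exceeds 1, making full contribution the dominant choice for everyone.
At the Nash equilibrium everyone contributes 58. Group total payoff = 11 × (58 × 0.66 + 7.7 × 58) = 5333.68.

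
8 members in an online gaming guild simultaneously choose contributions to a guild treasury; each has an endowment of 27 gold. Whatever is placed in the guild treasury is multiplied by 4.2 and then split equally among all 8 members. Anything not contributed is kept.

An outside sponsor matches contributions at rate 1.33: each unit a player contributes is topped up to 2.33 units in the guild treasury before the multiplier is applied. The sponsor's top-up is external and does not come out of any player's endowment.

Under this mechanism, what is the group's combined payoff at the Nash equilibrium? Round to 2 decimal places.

Under the mechanism each unit contributed yields 4.2 × 2.33 / 8 = 1.2233 back to its contributor per unit of net cost, which exceeds 1, making full contribution the dominant choice for everyone.
So the Nash equilibrium is full contribution by all 8; the group earns 4.2 × 2.33 × 216 = 2113.78.

2113.78 gold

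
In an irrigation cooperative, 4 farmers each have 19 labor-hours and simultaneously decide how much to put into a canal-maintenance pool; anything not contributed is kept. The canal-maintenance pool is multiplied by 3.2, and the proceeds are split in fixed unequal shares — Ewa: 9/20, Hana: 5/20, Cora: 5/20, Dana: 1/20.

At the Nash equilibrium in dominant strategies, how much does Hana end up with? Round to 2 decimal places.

34.20 labor-hours

For player j, contributing a unit is worthwhile iff 3.2 × (j's share) ≥ 1, i.e. iff j's share is at least 0.3125.
Ewa alone (share 9/20) is above the threshold, contributing 19; the remaining 3 contribute 0. Total contributed: 19.
Hana keeps 19 and receives 3.2 × 19 × 5/20 = 15.20 from the canal-maintenance pool, for a payoff of 34.20.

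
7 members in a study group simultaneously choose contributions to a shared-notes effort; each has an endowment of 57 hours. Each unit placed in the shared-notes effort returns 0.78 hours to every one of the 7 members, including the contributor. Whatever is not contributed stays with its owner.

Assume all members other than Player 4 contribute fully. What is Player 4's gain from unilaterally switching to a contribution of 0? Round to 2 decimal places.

12.54 hours

Switching from a contribution of 57 to 0 lets Player 4 keep an extra 57 hours, but lowers the shared-notes effort by 57, which costs Player 4 their own share of that drop: 0.78 × 57 = 44.46.
Net gain = 57 − 44.46 = 12.54. The private return per contributed unit (0.78) is below 1, so free-riding is indeed the best response regardless of what the others do.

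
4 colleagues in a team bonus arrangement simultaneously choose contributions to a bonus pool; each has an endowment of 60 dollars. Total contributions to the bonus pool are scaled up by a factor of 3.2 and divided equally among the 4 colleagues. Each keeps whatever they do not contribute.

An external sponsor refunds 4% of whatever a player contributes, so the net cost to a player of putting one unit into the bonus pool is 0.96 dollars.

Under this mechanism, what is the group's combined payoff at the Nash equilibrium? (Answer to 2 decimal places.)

Even with the mechanism, each unit contributed returns only (3.2/4) / 0.96 = 0.8333 per unit of net cost, so contributing nothing is still dominant.
Everyone keeps their endowment and the group total is 4 × 60 = 240.

240.00 dollars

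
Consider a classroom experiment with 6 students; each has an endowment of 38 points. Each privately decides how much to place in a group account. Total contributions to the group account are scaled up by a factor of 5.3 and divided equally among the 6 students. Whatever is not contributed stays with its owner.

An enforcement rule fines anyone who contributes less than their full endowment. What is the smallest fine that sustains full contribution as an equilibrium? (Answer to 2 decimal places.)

4.43 points

Given the others contribute fully, the best deviation is to contribute 0 (any partial contribution still incurs the fine and gives up units whose private return 0.8833 is below 1).
Deviating from 38 to 0 saves 38 points but forfeits the deviator's share of the drop in the group account: 5.3/6 × 38 = 33.57.
So the deviation gain is 38 − 33.57 = 4.43, and the fine must be at least 4.43 points to wipe it out.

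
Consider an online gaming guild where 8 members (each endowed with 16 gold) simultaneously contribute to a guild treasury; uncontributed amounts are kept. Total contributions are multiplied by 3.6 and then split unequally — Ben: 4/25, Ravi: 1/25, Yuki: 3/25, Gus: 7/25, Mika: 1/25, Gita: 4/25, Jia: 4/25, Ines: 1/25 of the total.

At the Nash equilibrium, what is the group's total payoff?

169.60 gold

A player with share s gets back 3.6·s per unit contributed, so full contribution is dominant for anyone with s > 1/3.6 = 0.2778 and zero contribution is dominant for anyone below.
Only Gus (7/25) clears that bar, contributing 16; the remaining 7 contribute 0. Total contributed: 16.
The guild treasury pays out 3.6 × 16 = 57.60 in total (split across the unequal shares, but the aggregate is all that matters for the group sum).
The 7 free-riders keep 16 each, adding 112. Group total = 112 + 57.60 = 169.60.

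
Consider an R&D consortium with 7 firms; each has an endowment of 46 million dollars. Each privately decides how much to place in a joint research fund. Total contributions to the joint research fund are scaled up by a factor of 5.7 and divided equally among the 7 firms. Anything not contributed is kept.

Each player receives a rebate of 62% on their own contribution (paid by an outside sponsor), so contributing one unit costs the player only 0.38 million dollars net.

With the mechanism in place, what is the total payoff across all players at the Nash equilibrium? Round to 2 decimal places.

2035.04 million dollars

The effective private return per unit is now (5.7/7) / 0.38 = 2.1429 > 1, so every player's dominant strategy flips to full contribution.
So the Nash equilibrium is full contribution by all 7; the group earns 7 × (46 × 0.62 + 5.7 × 46) = 2035.04.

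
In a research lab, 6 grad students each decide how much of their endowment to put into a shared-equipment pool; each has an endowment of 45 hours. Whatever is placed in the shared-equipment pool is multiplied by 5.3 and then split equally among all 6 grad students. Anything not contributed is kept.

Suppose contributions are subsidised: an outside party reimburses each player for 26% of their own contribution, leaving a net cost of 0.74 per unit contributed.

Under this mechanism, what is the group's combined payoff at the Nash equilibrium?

Under the mechanism each unit contributed yields (5.3/6) / 0.74 = 1.1937 back to its contributor per unit of net cost, which exceeds 1, making full contribution the dominant choice for everyone.
So the Nash equilibrium is full contribution by all 6; the group earns 6 × (45 × 0.26 + 5.3 × 45) = 1501.20.

1501.20 hours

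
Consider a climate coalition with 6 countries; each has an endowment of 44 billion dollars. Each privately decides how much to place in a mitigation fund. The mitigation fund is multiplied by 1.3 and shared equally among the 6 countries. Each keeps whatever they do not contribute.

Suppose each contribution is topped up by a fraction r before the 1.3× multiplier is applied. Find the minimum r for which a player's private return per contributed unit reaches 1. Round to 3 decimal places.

With matching at rate r, one contributed unit becomes (1 + r) in the mitigation fund and returns 1.3 × (1 + r) / 6 to the contributor.
Setting this equal to 1: 1 + r = 6/1.3 = 4.6154.
So the minimum matching rate is r = 4.6154 − 1 = 3.615.

3.615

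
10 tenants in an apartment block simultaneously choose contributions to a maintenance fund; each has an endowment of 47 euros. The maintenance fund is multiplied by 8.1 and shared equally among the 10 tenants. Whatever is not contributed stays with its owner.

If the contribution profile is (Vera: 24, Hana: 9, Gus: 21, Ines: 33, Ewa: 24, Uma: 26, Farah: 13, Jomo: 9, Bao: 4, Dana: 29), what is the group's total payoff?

1833.20 euros

Total contributed: 24 + 9 + 21 + 33 + 24 + 26 + 13 + 9 + 4 + 29 = 192; total kept: 10 × 47 − 192 = 278.
The maintenance fund pays out 8.1 × 192 = 1555.20 in aggregate.
Group total = 278 + 1555.20 = 1833.20.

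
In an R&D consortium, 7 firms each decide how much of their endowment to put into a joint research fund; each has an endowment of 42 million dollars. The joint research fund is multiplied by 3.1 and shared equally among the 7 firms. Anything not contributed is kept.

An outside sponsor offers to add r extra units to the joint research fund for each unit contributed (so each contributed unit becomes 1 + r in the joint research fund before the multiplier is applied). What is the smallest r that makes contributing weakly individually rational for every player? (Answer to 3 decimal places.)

With matching at rate r, one contributed unit becomes (1 + r) in the joint research fund and returns 3.1 × (1 + r) / 7 to the contributor.
Setting this equal to 1: 1 + r = 7/3.1 = 2.2581.
So the minimum matching rate is r = 2.2581 − 1 = 1.258.

1.258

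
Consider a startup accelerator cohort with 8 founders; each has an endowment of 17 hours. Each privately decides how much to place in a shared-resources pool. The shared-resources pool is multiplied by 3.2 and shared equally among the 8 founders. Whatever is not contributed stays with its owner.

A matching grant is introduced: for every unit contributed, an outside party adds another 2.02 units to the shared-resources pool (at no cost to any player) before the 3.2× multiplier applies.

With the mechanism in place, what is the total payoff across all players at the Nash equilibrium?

1314.30 hours

With the mechanism, a contributed unit returns 3.2 × 3.02 / 8 = 1.2080 per unit of net cost to the contributor — now above 1 — so contributing fully is weakly dominant for every player.
At the Nash equilibrium everyone contributes 17. Group total payoff = 3.2 × 3.02 × 136 = 1314.30.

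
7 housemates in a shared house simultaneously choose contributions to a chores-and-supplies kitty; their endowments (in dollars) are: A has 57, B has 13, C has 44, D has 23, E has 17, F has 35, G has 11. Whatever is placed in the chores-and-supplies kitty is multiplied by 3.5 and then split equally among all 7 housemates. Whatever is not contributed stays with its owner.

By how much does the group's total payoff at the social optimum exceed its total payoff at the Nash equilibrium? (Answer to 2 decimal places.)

500.00 dollars

The private return per contributed unit is 3.5/7 = 0.5000 < 1 for every player regardless of endowment, so the Nash equilibrium is zero contribution and the group total is Σ E_j = 57 + 13 + 44 + 23 + 17 + 35 + 11 = 200.
Each contributed unit returns 3.500 to the group, so the social optimum is full contribution by everyone: group total = 3.500 × 200 = 700.00.
Efficiency loss = (3.500 − 1) × 200 = 500.00.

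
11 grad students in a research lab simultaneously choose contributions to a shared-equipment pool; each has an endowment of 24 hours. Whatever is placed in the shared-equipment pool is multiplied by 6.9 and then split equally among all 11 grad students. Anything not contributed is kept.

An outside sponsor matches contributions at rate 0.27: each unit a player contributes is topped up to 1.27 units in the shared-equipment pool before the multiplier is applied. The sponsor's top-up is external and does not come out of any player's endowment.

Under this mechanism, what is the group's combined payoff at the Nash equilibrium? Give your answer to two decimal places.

Even with the mechanism, each unit contributed returns only 6.9 × 1.27 / 11 = 0.7966 per unit of net cost, so contributing nothing is still dominant.
At the Nash equilibrium no one contributes; group total payoff = 11 × 24 = 264.

264.00 hours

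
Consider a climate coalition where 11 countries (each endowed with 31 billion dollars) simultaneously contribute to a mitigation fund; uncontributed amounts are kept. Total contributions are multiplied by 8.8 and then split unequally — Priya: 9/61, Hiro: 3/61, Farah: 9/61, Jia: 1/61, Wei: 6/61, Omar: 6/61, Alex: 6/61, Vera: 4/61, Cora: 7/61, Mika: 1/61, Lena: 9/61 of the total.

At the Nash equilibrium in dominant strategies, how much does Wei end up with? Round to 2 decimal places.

138.33 billion dollars

Each unit j contributes comes back to j as 8.8 × (j's share), so j prefers to contribute only if that share exceeds 1/8.8 = 0.1136; otherwise keeping the unit dominates.
The shares above 0.1136 belong to Priya, Farah, Cora and Lena, contributing 31 each; the remaining 7 contribute 0. Total contributed: 124.
Wei keeps 31 and receives 8.8 × 124 × 6/61 = 107.33 from the mitigation fund, for a payoff of 138.33.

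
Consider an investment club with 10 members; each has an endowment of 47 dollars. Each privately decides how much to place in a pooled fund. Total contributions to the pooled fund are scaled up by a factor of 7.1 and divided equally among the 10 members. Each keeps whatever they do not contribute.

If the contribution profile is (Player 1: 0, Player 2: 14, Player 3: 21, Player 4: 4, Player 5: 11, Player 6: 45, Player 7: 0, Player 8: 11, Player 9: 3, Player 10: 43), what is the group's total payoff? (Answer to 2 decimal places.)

1397.20 dollars

Total contributed: 0 + 14 + 21 + 4 + 11 + 45 + 0 + 11 + 3 + 43 = 152; total kept: 10 × 47 − 152 = 318.
The pooled fund pays out 7.1 × 152 = 1079.20 in aggregate.
Group total = 318 + 1079.20 = 1397.20.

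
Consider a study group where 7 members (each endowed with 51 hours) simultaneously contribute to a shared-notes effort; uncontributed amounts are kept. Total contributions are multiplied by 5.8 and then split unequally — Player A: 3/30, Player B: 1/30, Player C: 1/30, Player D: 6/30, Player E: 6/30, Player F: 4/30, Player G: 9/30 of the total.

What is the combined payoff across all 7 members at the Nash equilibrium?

Each unit j contributes comes back to j as 5.8 × (j's share), so j prefers to contribute only if that share exceeds 1/5.8 = 0.1724; otherwise keeping the unit dominates.
Player D, Player E and Player G are above the threshold, contributing 51 each; the remaining 4 contribute 0. Total contributed: 153.
The shared-notes effort pays out 5.8 × 153 = 887.40 in total (split across the unequal shares, but the aggregate is all that matters for the group sum).
The 4 free-riders keep 51 each, adding 204. Group total = 204 + 887.40 = 1091.40.

1091.40 hours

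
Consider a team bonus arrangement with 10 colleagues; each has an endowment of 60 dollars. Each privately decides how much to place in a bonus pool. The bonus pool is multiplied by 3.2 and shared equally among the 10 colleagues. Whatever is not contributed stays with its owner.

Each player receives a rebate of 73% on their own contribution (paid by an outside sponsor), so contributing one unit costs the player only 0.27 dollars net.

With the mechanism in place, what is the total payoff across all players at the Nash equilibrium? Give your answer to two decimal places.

2358.00 dollars

Under the mechanism each unit contributed yields (3.2/10) / 0.27 = 1.1852 back to its contributor per unit of net cost, which exceeds 1, making full contribution the dominant choice for everyone.
At the Nash equilibrium everyone contributes 60. Group total payoff = 10 × (60 × 0.73 + 3.2 × 60) = 2358.00.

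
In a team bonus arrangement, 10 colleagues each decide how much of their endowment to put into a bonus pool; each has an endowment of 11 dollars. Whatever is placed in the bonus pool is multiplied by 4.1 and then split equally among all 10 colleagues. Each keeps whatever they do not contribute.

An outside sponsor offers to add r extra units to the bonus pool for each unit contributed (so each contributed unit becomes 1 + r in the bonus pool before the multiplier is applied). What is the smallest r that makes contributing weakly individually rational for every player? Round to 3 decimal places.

1.439

With matching at rate r, one contributed unit becomes (1 + r) in the bonus pool and returns 4.1 × (1 + r) / 10 to the contributor.
Setting this equal to 1: 1 + r = 10/4.1 = 2.4390.
So the minimum matching rate is r = 2.4390 − 1 = 1.439.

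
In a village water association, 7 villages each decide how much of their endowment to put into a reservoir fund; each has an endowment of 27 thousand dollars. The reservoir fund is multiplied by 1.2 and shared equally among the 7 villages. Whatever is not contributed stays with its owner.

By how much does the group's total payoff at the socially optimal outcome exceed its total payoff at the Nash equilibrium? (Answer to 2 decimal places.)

Each contributed unit returns 1.2/7 = 0.1714 to its contributor — below 1 — so contributing 0 is dominant for every player. At the Nash equilibrium everyone keeps their 27, and the group total is 7 × 27 = 189.
Each contributed unit returns 1.200 to the group as a whole (0.1714 to each of 7 players), which exceeds 1, so the social optimum is full contribution: group total = 1.200 × 189 = 226.80.
Efficiency loss = 226.80 − 189 = 37.80.

37.80 thousand dollars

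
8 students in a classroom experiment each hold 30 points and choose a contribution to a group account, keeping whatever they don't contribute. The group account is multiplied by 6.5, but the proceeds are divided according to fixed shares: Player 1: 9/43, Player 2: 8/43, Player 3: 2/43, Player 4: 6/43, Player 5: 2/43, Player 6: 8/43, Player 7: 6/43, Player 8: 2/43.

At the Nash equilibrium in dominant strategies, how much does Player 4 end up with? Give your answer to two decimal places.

111.63 points

Player j's private return per contributed unit is 6.5 × (j's share). Contributing is weakly dominant for j when that share is at least 1/6.5 = 0.1538, and contributing 0 is dominant otherwise.
Player 1, Player 2 and Player 6 are above the threshold, contributing 30 each; the remaining 5 contribute 0. Total contributed: 90.
Player 4 keeps 30 and receives 6.5 × 90 × 6/43 = 81.63 from the group account, for a payoff of 111.63.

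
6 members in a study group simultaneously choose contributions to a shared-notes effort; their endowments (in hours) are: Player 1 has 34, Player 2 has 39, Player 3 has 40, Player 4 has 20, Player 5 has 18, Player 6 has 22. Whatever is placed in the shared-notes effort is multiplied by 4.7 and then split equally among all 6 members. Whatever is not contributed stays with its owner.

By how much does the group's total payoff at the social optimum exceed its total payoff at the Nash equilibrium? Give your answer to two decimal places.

The private return per contributed unit is 4.7/6 = 0.7833 < 1 for every player regardless of endowment, so the Nash equilibrium is zero contribution and the group total is Σ E_j = 34 + 39 + 40 + 20 + 18 + 22 = 173.
Each contributed unit returns 4.700 to the group, so the social optimum is full contribution by everyone: group total = 4.700 × 173 = 813.10.
Efficiency loss = (4.700 − 1) × 173 = 640.10.

640.10 hours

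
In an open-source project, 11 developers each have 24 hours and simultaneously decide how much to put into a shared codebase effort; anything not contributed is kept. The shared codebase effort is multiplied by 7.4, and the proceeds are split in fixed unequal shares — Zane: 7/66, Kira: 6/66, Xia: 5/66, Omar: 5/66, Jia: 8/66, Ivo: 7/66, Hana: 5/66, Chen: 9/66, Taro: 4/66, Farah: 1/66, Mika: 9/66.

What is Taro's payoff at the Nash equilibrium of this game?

45.53 hours

Player j's private return per contributed unit is 7.4 × (j's share). Contributing is weakly dominant for j when that share is at least 1/7.4 = 0.1351, and contributing 0 is dominant otherwise.
Chen and Mika clear that bar, contributing 24 each; the remaining 9 contribute 0. Total contributed: 48.
Taro keeps 24 and receives 7.4 × 48 × 4/66 = 21.53 from the shared codebase effort, for a payoff of 45.53.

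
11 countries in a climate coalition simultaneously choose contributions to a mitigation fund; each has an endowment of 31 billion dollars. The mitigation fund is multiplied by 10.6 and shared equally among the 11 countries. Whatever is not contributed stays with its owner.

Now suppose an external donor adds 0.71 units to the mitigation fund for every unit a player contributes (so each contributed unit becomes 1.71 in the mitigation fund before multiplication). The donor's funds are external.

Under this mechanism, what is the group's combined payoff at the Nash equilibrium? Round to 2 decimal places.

With the mechanism, a contributed unit returns 10.6 × 1.71 / 11 = 1.6478 per unit of net cost to the contributor — now above 1 — so contributing fully is weakly dominant for every player.
At the Nash equilibrium everyone contributes 31. Group total payoff = 10.6 × 1.71 × 341 = 6180.97.

6180.97 billion dollars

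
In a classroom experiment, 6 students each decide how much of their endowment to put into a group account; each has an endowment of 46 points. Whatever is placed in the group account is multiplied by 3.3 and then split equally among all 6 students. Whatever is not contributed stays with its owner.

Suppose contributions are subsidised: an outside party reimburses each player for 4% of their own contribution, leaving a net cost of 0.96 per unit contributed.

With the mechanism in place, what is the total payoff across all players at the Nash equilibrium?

Even with the mechanism, each unit contributed returns only (3.3/6) / 0.96 = 0.5729 per unit of net cost, so contributing nothing is still dominant.
At the Nash equilibrium no one contributes; group total payoff = 6 × 46 = 276.

276.00 points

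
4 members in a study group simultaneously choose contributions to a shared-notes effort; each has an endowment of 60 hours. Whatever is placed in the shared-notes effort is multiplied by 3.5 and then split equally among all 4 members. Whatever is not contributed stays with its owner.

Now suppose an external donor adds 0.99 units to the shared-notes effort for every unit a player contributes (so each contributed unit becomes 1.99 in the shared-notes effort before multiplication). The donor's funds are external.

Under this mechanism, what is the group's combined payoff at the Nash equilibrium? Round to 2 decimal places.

With the mechanism, a contributed unit returns 3.5 × 1.99 / 4 = 1.7413 per unit of net cost to the contributor — now above 1 — so contributing fully is weakly dominant for every player.
At the Nash equilibrium everyone contributes 60. Group total payoff = 3.5 × 1.99 × 240 = 1671.60.

1671.60 hours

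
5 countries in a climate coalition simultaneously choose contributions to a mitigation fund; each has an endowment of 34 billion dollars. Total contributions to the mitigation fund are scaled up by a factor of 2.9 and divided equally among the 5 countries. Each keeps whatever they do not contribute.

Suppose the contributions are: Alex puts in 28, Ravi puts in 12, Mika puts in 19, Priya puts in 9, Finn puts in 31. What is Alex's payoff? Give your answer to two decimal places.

63.42 billion dollars

Total contributed: 28 + 12 + 19 + 9 + 31 = 99.
Each receives 2.9 × 99 / 5 = 57.42 from the mitigation fund.
Alex keeps 34 − 28 = 6, so Alex's payoff is 6 + 57.42 = 63.42.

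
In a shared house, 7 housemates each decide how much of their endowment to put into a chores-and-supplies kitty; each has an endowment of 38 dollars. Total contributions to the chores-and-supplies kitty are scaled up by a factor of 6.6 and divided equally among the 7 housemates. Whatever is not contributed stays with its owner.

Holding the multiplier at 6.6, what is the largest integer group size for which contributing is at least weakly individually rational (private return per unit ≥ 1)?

Private return per unit is 6.6/(group size), which is ≥ 1 whenever the group size is ≤ 6.6.
The largest such integer is 6.

6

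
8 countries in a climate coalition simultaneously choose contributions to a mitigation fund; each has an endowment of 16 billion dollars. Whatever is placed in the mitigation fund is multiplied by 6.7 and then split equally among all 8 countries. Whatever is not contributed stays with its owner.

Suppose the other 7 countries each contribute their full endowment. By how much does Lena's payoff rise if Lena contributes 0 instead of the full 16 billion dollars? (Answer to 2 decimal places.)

2.60 billion dollars

Switching from a contribution of 16 to 0 lets Lena keep an extra 16 billion dollars, but lowers the mitigation fund by 16, which costs Lena their own share of that drop: 6.7/8 × 16 = 13.40.
Net gain = 16 − 13.40 = 2.60. The private return per contributed unit (0.8375) is below 1, so free-riding is indeed the best response regardless of what the others do.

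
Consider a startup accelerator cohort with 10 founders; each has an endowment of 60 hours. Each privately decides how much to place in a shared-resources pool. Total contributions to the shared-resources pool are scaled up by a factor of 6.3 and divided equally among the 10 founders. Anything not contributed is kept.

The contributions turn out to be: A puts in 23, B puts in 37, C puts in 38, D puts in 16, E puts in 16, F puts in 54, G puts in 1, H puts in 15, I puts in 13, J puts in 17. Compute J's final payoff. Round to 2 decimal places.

187.90 hours

Total contributed: 23 + 37 + 38 + 16 + 16 + 54 + 1 + 15 + 13 + 17 = 230.
Each receives 6.3 × 230 / 10 = 144.90 from the shared-resources pool.
J keeps 60 − 17 = 43, so J's payoff is 43 + 144.90 = 187.90.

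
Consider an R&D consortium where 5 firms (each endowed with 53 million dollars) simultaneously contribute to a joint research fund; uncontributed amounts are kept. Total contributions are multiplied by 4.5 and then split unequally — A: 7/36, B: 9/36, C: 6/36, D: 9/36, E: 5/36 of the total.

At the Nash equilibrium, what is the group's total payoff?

636.00 million dollars

Each unit j contributes comes back to j as 4.5 × (j's share), so j prefers to contribute only if that share exceeds 1/4.5 = 0.2222; otherwise keeping the unit dominates.
The shares above 0.2222 belong to B and D, contributing 53 each; the remaining 3 contribute 0. Total contributed: 106.
The joint research fund pays out 4.5 × 106 = 477.00 in total (split across the unequal shares, but the aggregate is all that matters for the group sum).
The 3 free-riders keep 53 each, adding 159. Group total = 159 + 477.00 = 636.00.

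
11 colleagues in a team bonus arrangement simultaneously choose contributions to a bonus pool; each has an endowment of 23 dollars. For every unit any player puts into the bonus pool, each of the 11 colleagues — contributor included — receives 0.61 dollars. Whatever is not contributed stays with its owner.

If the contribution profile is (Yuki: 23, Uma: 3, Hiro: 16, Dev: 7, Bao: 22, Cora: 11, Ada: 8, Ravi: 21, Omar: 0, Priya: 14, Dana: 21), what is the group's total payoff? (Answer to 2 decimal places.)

Total contributed: 23 + 3 + 16 + 7 + 22 + 11 + 8 + 21 + 0 + 14 + 21 = 146; total kept: 11 × 23 − 146 = 107.
The bonus pool pays out 0.61 × 11 × 146 = 979.66 in aggregate.
Group total = 107 + 979.66 = 1086.66.

1086.66 dollars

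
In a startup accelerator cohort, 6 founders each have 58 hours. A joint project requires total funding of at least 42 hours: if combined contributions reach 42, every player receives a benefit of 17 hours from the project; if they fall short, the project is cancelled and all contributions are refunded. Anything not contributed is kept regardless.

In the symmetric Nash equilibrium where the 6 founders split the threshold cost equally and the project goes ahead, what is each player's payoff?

68 hours

Equal share of the threshold: 42/6 = 7.
At this profile no one gains by cutting their contribution: any cut drops the total below 42, the project is cancelled, contributions are refunded, and the deviator ends with 58, which is less than 58 − 7 + 17 = 68. Contributing more than 7 just wastes the excess. So contributing exactly 7 is a best response.
Each player's payoff: 58 − 7 + 17 = 68.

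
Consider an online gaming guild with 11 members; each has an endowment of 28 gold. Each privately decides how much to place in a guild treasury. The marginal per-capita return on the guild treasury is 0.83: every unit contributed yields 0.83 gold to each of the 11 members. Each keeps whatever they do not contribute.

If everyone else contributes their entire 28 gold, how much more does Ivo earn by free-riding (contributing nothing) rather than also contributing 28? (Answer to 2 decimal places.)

4.76 gold

Switching from a contribution of 28 to 0 lets Ivo keep an extra 28 gold, but lowers the guild treasury by 28, which costs Ivo their own share of that drop: 0.83 × 28 = 23.24.
Net gain = 28 − 23.24 = 4.76. The private return per contributed unit (0.83) is below 1, so free-riding is indeed the best response regardless of what the others do.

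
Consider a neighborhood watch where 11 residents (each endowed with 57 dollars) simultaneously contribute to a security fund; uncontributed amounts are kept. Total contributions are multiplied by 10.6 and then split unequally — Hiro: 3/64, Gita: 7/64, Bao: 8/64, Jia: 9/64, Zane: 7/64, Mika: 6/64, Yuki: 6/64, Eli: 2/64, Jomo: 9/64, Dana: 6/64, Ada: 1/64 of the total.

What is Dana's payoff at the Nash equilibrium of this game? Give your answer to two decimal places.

Each unit j contributes comes back to j as 10.6 × (j's share), so j prefers to contribute only if that share exceeds 1/10.6 = 0.0943; otherwise keeping the unit dominates.
Gita, Bao, Jia, Zane and Jomo are above the threshold, contributing 57 each; the remaining 6 contribute 0. Total contributed: 285.
Dana keeps 57 and receives 10.6 × 285 × 6/64 = 283.22 from the security fund, for a payoff of 340.22.

340.22 dollars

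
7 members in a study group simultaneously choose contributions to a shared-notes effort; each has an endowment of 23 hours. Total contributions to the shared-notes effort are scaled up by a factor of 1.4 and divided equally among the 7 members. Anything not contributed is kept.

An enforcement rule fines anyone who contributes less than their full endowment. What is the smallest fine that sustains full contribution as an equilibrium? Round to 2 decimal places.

18.40 hours

Given the others contribute fully, the best deviation is to contribute 0 (any partial contribution still incurs the fine and gives up units whose private return 0.2000 is below 1).
Deviating from 23 to 0 saves 23 hours but forfeits the deviator's share of the drop in the shared-notes effort: 1.4/7 × 23 = 4.60.
So the deviation gain is 23 − 4.60 = 18.40, and the fine must be at least 18.40 hours to wipe it out.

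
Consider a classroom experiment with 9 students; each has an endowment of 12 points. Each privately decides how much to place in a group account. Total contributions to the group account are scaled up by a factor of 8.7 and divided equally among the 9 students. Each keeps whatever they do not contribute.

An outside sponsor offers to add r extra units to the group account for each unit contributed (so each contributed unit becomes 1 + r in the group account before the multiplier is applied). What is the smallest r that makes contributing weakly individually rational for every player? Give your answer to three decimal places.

0.034

With matching at rate r, one contributed unit becomes (1 + r) in the group account and returns 8.7 × (1 + r) / 9 to the contributor.
Setting this equal to 1: 1 + r = 9/8.7 = 1.0345.
So the minimum matching rate is r = 1.0345 − 1 = 0.034.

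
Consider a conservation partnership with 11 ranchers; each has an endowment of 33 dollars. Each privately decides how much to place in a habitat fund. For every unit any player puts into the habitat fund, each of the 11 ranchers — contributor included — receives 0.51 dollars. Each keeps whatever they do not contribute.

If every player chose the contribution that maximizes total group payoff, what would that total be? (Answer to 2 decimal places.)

2036.43 dollars

Each contributed unit returns 5.610 to the group as a whole (0.51 to each of 11 players), which exceeds 1, so the social optimum is full contribution: group total = 5.610 × 363 = 2036.43.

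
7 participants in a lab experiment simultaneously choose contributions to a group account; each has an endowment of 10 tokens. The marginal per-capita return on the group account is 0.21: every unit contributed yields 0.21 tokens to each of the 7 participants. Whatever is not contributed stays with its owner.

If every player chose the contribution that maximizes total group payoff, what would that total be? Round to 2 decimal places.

102.90 tokens

Each contributed unit returns 1.470 to the group as a whole (0.21 to each of 7 players), which exceeds 1, so the social optimum is full contribution: group total = 1.470 × 70 = 102.90.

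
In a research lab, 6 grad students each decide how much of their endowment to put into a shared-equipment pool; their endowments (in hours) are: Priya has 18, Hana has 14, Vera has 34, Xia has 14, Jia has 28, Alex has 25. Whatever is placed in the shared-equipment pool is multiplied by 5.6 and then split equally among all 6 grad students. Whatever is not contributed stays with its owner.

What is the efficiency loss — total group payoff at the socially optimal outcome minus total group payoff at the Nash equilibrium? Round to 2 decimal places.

The private return per contributed unit is 5.6/6 = 0.9333 < 1 for every player regardless of endowment, so the Nash equilibrium is zero contribution and the group total is Σ E_j = 18 + 14 + 34 + 14 + 28 + 25 = 133.
Each contributed unit returns 5.600 to the group, so the social optimum is full contribution by everyone: group total = 5.600 × 133 = 744.80.
Efficiency loss = (5.600 − 1) × 133 = 611.80.

611.80 hours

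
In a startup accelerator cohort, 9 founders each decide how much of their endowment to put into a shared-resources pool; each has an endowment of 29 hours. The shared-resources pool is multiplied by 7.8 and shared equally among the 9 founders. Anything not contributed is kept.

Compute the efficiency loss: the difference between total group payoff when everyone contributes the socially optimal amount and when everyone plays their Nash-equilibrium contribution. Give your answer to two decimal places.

Each contributed unit returns 7.8/9 = 0.8667 to its contributor — below 1 — so contributing 0 is dominant for every player. At the Nash equilibrium everyone keeps their 29, and the group total is 9 × 29 = 261.
Each contributed unit returns 7.800 to the group as a whole (0.8667 to each of 9 players), which exceeds 1, so the social optimum is full contribution: group total = 7.800 × 261 = 2035.80.
Efficiency loss = 2035.80 − 261 = 1774.80.

1774.80 hours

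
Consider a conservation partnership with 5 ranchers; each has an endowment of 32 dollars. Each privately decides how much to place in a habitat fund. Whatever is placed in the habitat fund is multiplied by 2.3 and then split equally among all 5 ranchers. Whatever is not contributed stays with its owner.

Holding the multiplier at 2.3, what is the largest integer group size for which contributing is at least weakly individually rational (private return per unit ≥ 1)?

2

Private return per unit is 2.3/(group size), which is ≥ 1 whenever the group size is ≤ 2.3.
The largest such integer is 2.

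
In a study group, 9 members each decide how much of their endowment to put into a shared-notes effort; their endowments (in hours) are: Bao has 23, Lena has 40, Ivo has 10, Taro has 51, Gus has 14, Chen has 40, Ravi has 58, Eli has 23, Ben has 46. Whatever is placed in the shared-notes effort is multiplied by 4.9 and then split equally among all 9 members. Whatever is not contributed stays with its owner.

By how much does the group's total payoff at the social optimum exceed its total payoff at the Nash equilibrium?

1189.50 hours

The private return per contributed unit is 4.9/9 = 0.5444 < 1 for every player regardless of endowment, so the Nash equilibrium is zero contribution and the group total is Σ E_j = 23 + 40 + 10 + 51 + 14 + 40 + 58 + 23 + 46 = 305.
Each contributed unit returns 4.900 to the group, so the social optimum is full contribution by everyone: group total = 4.900 × 305 = 1494.50.
Efficiency loss = (4.900 − 1) × 305 = 1189.50.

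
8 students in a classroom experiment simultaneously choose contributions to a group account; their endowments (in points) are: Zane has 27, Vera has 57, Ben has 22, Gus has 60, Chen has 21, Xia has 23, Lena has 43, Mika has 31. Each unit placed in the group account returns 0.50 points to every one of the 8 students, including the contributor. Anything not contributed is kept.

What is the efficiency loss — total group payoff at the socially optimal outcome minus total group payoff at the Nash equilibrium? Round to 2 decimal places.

852.00 points

The private return per contributed unit is 0.50 < 1 for everyone, so the Nash equilibrium is zero contribution and the group total is Σ E_j = 27 + 57 + 22 + 60 + 21 + 23 + 43 + 31 = 284.
Each contributed unit returns 4.000 to the group, so the social optimum is full contribution by everyone: group total = 4.000 × 284 = 1136.00.
Efficiency loss = (4.000 − 1) × 284 = 852.00.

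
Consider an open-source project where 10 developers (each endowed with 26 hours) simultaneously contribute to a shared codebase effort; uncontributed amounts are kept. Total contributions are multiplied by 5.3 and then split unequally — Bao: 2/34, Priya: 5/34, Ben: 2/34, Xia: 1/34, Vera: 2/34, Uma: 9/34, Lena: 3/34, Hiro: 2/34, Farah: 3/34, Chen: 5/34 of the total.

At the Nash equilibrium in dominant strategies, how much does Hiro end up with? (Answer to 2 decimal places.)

34.11 hours

Each unit j contributes comes back to j as 5.3 × (j's share), so j prefers to contribute only if that share exceeds 1/5.3 = 0.1887; otherwise keeping the unit dominates.
The only share above 0.1887 is Uma's 9/34, contributing 26; the remaining 9 contribute 0. Total contributed: 26.
Hiro keeps 26 and receives 5.3 × 26 × 2/34 = 8.11 from the shared codebase effort, for a payoff of 34.11.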